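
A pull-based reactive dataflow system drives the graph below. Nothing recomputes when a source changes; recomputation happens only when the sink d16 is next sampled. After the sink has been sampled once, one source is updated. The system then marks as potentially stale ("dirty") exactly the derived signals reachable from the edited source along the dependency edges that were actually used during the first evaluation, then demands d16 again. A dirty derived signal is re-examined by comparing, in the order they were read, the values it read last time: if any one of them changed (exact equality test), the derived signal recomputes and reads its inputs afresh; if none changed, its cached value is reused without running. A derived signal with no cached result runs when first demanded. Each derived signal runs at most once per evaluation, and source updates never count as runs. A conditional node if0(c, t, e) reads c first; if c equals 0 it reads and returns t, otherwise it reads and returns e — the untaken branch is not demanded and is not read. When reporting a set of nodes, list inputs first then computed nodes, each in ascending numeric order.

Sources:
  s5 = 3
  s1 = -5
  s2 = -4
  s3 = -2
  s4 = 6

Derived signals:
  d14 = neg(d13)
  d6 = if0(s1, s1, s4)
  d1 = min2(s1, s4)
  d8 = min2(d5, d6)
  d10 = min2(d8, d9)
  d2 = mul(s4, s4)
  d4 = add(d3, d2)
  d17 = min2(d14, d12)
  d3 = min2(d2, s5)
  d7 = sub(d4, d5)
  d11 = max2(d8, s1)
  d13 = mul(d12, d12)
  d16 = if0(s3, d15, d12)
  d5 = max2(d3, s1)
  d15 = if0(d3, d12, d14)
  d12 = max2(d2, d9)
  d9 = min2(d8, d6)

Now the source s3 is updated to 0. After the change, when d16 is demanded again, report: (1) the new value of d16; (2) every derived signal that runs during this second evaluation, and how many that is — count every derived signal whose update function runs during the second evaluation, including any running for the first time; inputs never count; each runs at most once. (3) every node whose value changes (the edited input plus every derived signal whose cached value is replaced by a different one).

First evaluation (everything demanded from the output):
  d2 = mul(6, 6) = 36
  d3 = min2(36, 3) = 3
  d5 = max2(3, -5) = 3
  d6 = if0(s1=-5 -> else branch s4) = 6
  d8 = min2(3, 6) = 3
  d9 = min2(3, 6) = 3
  d12 = max2(36, 3) = 36
  d16 = if0(s3=-2 -> else branch d12) = 36

Propagation after the edit:
  d13: demanded for the first time — runs, produces 1296.
  d14: demanded for the first time — runs, produces -1296.
  d15: demanded for the first time — runs, produces -1296.
  d16: runs — s3 -2->0; result -1296.

Key observation: a condition flipped, so demand reaches new nodes — d13, d14, d15 run for the first time.

New value of d16: -1296.
Derived signals that run: d13, d14, d15, d16 — 4 in total.
Values that change: s3, d16.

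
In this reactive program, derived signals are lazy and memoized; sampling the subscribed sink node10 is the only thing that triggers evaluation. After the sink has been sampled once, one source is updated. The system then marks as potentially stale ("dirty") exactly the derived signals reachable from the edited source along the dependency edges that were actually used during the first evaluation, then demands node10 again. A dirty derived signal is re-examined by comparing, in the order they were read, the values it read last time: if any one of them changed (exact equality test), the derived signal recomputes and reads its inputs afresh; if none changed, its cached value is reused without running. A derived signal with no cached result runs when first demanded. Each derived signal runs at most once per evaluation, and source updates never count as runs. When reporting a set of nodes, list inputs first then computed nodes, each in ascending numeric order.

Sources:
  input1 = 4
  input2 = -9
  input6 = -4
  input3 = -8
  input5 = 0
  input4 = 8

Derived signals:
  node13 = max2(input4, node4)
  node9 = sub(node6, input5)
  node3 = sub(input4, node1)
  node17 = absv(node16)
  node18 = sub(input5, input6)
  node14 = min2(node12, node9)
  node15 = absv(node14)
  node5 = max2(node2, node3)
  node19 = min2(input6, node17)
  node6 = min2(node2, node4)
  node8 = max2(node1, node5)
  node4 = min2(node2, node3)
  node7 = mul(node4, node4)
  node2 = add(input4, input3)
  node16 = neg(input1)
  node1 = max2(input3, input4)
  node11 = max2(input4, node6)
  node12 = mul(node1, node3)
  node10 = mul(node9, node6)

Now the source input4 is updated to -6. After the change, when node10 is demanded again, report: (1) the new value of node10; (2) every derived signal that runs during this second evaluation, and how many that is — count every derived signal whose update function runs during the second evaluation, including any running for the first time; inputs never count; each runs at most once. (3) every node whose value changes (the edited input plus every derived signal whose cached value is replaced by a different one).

First demand of the output computes:
  node1 = max2(-8, 8) = 8
  node2 = add(8, -8) = 0
  node3 = sub(8, 8) = 0
  node4 = min2(0, 0) = 0
  node6 = min2(0, 0) = 0
  node9 = sub(0, 0) = 0
  node10 = mul(0, 0) = 0

After the edit, cleaning proceeds:
  node1: a read changed (input4 8->-6) — executes, giving -6.
  node2: a read changed (input4 8->-6) — executes, giving -14.
  node3: a read changed (input4 8->-6; node1 8->-6) — executes, giving 0 — identical to its old value.
  node4: a read changed (node2 0->-14) — executes, giving -14.
  node6: a read changed (node2 0->-14; node4 0->-14) — executes, giving -14.
  node9: a read changed (node6 0->-14) — executes, giving -14.
  node10: a read changed (node9 0->-14; node6 0->-14) — executes, giving 196.

Demanding node10 again yields 196.
7 derived signals run: node1, node2, node3, node4, node6, node9, node10.
The nodes whose values change: input4, node1, node2, node4, node6, node9, node10.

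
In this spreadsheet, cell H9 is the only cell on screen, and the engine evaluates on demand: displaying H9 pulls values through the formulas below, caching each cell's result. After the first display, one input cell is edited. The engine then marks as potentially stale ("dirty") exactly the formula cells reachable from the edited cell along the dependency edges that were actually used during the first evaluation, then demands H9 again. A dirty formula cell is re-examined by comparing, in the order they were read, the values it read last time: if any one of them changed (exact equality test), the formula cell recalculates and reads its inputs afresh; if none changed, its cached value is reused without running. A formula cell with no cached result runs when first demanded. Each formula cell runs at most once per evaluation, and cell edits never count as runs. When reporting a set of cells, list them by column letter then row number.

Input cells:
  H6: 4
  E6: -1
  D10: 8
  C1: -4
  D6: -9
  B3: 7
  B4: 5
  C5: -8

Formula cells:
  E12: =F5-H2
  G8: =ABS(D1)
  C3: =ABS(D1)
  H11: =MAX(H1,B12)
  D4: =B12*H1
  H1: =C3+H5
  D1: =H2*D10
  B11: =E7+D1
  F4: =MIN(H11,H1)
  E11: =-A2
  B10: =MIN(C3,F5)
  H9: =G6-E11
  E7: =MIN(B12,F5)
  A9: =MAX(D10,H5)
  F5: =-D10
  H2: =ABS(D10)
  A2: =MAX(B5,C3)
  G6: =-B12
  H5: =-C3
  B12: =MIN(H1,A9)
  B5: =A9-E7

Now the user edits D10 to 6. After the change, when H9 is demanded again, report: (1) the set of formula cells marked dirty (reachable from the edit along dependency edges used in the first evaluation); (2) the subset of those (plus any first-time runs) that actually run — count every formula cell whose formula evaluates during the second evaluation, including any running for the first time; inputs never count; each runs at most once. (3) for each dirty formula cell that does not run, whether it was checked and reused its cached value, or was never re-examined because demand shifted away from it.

Dirty set: A2, A9, B5, B12, C3, D1, E7, E11, F5, G6, H1, H2, H5, H9.
Run set: A2, A9, B5, B12, C3, D1, E7, E11, F5, H1, H2, H5, H9 (13 run).
Re-examined without running (cache reused): G6.
The important point: at G6 every value read last time is unchanged, so the dirty flag clears without a run.

Initial pass — values computed on the first demand:
  F5 = -(8) = -8
  H2 = ABS(8) = 8
  D1 = 8 * 8 = 64
  C3 = ABS(64) = 64
  H5 = -(64) = -64
  A9 = MAX(8, -64) = 8
  H1 = 64 + -64 = 0
  B12 = MIN(0, 8) = 0
  E7 = MIN(0, -8) = -8
  B5 = 8 - -8 = 16
  A2 = MAX(16, 64) = 64
  E11 = -(64) = -64
  G6 = -(0) = 0
  H9 = 0 - -64 = 64

Second demand — change propagation:
  F5: re-runs because D10 8->6; new result -6.
  H2: re-runs because D10 8->6; new result 6.
  D1: re-runs because H2 8->6; D10 8->6; new result 36.
  C3: re-runs because D1 64->36; new result 36.
  H5: re-runs because C3 64->36; new result -36.
  A9: re-runs because D10 8->6; H5 -64->-36; new result 6.
  H1: re-runs because C3 64->36; H5 -64->-36; new result 0 (unchanged).
  B12: re-runs because A9 8->6; new result 0 (unchanged).
  E7: re-runs because F5 -8->-6; new result -6.
  B5: re-runs because A9 8->6; E7 -8->-6; new result 12.
  A2: re-runs because B5 16->12; C3 64->36; new result 36.
  E11: re-runs because A2 64->36; new result -36.
  G6: re-examined; everything it read last time is the same (B12 unchanged) — cache 0 kept, no run.
  H9: re-runs because E11 -64->-36; new result 36.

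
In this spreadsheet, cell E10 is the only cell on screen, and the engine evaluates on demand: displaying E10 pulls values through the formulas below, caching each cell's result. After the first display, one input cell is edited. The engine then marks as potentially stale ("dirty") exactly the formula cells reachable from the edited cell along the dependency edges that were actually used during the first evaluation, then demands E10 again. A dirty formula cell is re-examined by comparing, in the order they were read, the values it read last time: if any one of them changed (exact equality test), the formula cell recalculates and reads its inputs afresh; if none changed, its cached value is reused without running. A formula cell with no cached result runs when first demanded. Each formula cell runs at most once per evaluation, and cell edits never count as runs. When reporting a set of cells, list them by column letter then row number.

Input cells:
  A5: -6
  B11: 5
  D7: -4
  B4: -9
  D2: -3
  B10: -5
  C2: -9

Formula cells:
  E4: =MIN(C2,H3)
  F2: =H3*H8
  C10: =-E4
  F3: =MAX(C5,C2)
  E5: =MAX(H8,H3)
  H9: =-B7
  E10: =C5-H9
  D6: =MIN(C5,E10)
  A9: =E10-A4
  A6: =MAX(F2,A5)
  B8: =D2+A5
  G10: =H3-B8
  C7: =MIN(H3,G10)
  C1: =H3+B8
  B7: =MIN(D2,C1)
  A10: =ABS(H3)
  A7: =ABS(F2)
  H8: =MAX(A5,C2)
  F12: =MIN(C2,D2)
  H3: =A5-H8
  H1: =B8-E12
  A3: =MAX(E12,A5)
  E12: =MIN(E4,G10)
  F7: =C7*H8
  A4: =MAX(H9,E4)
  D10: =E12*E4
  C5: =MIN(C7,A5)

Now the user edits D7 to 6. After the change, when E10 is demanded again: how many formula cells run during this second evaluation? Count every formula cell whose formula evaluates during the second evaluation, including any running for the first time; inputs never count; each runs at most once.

Initial pass — values computed on the first demand:
  B8 = -3 + -6 = -9
  H8 = MAX(-6, -9) = -6
  H3 = -6 - -6 = 0
  C1 = 0 + -9 = -9
  B7 = MIN(-3, -9) = -9
  G10 = 0 - -9 = 9
  C7 = MIN(0, 9) = 0
  C5 = MIN(0, -6) = -6
  H9 = -(-9) = 9
  E10 = -6 - 9 = -15

Second demand — change propagation:
  no demanded computation ever read D7, so the edit dirties nothing and nothing runs.

The important point: nothing the output needs ever reads D7, so the edit is invisible to it.

Run set: none (0 run).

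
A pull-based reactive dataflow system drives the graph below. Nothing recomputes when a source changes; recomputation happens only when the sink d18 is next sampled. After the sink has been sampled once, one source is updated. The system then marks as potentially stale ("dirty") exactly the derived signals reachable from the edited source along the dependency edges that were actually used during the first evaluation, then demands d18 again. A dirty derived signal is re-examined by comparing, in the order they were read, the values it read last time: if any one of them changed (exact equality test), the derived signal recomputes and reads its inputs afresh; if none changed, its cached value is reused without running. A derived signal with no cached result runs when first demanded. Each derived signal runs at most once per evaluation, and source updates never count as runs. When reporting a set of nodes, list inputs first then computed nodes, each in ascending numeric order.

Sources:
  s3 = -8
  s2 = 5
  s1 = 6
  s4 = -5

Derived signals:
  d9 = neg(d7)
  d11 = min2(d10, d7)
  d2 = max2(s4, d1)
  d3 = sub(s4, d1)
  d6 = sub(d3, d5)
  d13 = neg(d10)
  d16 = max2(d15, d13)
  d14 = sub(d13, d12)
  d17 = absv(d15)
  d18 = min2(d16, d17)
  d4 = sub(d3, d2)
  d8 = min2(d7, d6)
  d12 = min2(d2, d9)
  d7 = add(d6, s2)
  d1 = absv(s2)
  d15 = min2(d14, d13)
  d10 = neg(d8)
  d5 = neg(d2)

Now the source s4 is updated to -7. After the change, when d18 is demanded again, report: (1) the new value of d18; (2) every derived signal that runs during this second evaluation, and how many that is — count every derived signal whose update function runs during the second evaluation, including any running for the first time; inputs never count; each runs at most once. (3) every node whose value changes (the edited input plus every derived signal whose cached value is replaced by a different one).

First evaluation (everything demanded from the output):
  d1 = absv(5) = 5
  d2 = max2(-5, 5) = 5
  d3 = sub(-5, 5) = -10
  d5 = neg(5) = -5
  d6 = sub(-10, -5) = -5
  d7 = add(-5, 5) = 0
  d8 = min2(0, -5) = -5
  d9 = neg(0) = 0
  d10 = neg(-5) = 5
  d12 = min2(5, 0) = 0
  d13 = neg(5) = -5
  d14 = sub(-5, 0) = -5
  d15 = min2(-5, -5) = -5
  d16 = max2(-5, -5) = -5
  d17 = absv(-5) = 5
  d18 = min2(-5, 5) = -5

Propagation after the edit:
  d2: runs — s4 -5->-7; result 5 (same value as before).
  d3: runs — s4 -5->-7; result -12.
  d5: checked — values it read are unchanged (d2 unchanged); reused cached -5 without running.
  d6: runs — d3 -10->-12; result -7.
  d7: runs — d6 -5->-7; result -2.
  d8: runs — d7 0->-2; d6 -5->-7; result -7.
  d9: runs — d7 0->-2; result 2.
  d10: runs — d8 -5->-7; result 7.
  d12: runs — d9 0->2; result 2.
  d13: runs — d10 5->7; result -7.
  d14: runs — d13 -5->-7; d12 0->2; result -9.
  d15: runs — d14 -5->-9; d13 -5->-7; result -9.
  d16: runs — d15 -5->-9; d13 -5->-7; result -7.
  d17: runs — d15 -5->-9; result 9.
  d18: runs — d16 -5->-7; d17 5->9; result -7.

Key observation: the cutoff stops propagation at d5 — its inputs' values are unchanged, so it reuses its cache.

New value of d18: -7.
Derived signals that run: d2, d3, d6, d7, d8, d9, d10, d12, d13, d14, d15, d16, d17, d18 — 14 in total.
Values that change: s4, d3, d6, d7, d8, d9, d10, d12, d13, d14, d15, d16, d17, d18.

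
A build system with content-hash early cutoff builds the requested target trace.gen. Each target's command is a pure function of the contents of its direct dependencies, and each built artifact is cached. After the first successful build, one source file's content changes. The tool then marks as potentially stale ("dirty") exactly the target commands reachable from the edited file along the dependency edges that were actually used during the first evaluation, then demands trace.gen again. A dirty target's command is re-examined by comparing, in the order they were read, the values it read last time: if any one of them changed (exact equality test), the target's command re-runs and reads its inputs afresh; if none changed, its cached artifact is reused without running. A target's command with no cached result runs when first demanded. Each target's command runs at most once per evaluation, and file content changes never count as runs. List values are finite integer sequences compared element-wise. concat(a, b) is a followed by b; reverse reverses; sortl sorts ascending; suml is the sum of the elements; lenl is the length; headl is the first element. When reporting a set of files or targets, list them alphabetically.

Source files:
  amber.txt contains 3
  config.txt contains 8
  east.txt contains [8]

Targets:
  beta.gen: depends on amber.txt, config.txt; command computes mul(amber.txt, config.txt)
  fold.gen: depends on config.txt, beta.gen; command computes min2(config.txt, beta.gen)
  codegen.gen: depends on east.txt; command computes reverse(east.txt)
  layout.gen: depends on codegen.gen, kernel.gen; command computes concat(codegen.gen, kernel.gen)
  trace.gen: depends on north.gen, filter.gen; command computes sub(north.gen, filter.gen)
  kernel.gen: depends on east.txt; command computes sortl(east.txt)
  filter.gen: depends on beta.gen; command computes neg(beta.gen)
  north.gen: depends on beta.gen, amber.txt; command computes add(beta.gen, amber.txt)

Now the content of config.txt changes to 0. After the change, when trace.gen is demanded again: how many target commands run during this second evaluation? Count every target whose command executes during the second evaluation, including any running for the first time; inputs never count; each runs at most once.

Target commands that run: beta.gen, filter.gen, north.gen, trace.gen — 4 in total.

First evaluation (everything demanded from the output):
  beta.gen = mul(3, 8) = 24
  filter.gen = neg(24) = -24
  north.gen = add(24, 3) = 27
  trace.gen = sub(27, -24) = 51

Propagation after the edit:
  beta.gen: runs — config.txt 8->0; result 0.
  filter.gen: runs — beta.gen 24->0; result 0.
  north.gen: runs — beta.gen 24->0; result 3.
  trace.gen: runs — north.gen 27->3; filter.gen -24->0; result 3.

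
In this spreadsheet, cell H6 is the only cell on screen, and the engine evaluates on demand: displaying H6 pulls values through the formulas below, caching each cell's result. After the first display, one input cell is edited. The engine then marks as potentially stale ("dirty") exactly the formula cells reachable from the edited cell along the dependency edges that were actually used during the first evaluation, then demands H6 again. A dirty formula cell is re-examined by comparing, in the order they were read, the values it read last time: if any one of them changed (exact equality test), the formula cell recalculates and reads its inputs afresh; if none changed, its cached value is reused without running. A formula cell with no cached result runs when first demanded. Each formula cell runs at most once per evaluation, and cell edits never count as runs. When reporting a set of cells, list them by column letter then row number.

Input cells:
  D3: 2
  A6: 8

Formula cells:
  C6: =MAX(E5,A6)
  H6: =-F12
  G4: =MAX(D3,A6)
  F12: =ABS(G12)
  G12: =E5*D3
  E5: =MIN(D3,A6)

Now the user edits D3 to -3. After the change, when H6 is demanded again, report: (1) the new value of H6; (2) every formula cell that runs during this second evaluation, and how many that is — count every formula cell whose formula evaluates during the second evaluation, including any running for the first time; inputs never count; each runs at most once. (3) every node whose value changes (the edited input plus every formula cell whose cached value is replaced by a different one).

Initial pass — values computed on the first demand:
  E5 = MIN(2, 8) = 2
  G12 = 2 * 2 = 4
  F12 = ABS(4) = 4
  H6 = -(4) = -4

Second demand — change propagation:
  E5: re-runs because D3 2->-3; new result -3.
  G12: re-runs because E5 2->-3; D3 2->-3; new result 9.
  F12: re-runs because G12 4->9; new result 9.
  H6: re-runs because F12 4->9; new result -9.

H6 now evaluates to -9.
Run set: E5, F12, G12, H6 (4 run).
Changed values: D3, E5, F12, G12, H6.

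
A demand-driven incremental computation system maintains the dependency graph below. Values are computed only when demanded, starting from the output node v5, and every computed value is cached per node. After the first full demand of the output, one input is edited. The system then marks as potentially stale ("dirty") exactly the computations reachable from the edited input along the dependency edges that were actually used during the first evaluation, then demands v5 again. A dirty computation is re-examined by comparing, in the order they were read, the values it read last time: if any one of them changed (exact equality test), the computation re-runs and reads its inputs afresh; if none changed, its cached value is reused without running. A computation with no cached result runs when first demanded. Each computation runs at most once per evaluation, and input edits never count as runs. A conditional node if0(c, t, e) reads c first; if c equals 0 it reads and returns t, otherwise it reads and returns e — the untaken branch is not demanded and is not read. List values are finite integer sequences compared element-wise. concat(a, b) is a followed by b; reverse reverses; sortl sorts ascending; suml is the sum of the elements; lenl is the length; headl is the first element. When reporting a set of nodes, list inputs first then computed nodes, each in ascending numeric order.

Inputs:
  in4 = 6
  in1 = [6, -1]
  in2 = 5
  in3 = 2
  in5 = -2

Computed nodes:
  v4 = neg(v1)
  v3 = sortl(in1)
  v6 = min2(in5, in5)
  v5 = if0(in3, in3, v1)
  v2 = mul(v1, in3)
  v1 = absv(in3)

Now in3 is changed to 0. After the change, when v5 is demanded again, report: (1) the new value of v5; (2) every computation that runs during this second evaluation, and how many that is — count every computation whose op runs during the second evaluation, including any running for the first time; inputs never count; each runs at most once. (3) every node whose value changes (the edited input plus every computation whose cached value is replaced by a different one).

New value of v5: 0.
Computations that run: v5 — 1 in total.
Values that change: in3, v5.
Key observation: a condition flipped, so demand moved to the other branch — v1 is never re-examined.

First evaluation (everything demanded from the output):
  v1 = absv(2) = 2
  v5 = if0(in3=2 -> else branch v1) = 2

Propagation after the edit:
  v1: marked dirty but never re-examined — demand shifted away from it.
  v5: runs — in3 2->0; result 0.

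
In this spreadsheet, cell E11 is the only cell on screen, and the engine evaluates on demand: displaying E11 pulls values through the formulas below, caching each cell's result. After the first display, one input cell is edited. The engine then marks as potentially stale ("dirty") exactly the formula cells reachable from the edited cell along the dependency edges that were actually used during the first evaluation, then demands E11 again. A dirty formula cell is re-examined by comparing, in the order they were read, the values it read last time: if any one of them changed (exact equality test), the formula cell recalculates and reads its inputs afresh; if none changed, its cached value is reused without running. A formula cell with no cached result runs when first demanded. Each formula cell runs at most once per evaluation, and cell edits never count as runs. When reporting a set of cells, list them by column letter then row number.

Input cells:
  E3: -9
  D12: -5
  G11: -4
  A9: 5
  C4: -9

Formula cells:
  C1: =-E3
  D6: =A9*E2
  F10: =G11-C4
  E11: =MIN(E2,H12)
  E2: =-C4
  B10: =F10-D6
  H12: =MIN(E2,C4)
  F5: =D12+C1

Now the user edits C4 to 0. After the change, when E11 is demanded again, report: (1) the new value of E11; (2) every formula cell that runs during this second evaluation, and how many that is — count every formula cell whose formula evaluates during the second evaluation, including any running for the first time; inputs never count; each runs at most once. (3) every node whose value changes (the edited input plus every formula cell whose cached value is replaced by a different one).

Initial pass — values computed on the first demand:
  E2 = -(-9) = 9
  H12 = MIN(9, -9) = -9
  E11 = MIN(9, -9) = -9

Second demand — change propagation:
  E2: re-runs because C4 -9->0; new result 0.
  H12: re-runs because E2 9->0; C4 -9->0; new result 0.
  E11: re-runs because E2 9->0; H12 -9->0; new result 0.

E11 now evaluates to 0.
Run set: E2, E11, H12 (3 run).
Changed values: C4, E2, E11, H12.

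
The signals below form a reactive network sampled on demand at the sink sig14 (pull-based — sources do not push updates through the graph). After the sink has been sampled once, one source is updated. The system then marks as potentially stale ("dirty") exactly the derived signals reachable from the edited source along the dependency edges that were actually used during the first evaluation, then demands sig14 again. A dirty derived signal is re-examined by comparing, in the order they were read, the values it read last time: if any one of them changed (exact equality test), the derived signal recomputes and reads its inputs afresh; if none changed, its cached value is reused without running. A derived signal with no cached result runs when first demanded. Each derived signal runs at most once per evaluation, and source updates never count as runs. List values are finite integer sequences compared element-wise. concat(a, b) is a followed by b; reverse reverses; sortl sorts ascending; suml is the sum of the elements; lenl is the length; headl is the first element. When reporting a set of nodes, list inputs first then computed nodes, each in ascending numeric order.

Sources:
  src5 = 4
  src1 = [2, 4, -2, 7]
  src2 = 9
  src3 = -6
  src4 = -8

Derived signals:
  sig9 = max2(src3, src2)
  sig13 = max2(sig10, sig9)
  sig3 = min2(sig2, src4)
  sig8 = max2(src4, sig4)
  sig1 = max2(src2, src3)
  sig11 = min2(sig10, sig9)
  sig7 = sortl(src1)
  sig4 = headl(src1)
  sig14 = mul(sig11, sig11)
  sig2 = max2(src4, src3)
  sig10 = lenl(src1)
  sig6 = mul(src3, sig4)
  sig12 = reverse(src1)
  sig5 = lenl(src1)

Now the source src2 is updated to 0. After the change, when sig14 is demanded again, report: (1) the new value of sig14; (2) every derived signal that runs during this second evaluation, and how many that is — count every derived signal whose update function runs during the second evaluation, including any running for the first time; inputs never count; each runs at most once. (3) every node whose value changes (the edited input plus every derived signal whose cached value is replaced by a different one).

Initial pass — values computed on the first demand:
  sig9 = max2(-6, 9) = 9
  sig10 = lenl([2, 4, -2, 7]) = 4
  sig11 = min2(4, 9) = 4
  sig14 = mul(4, 4) = 16

Second demand — change propagation:
  sig9: re-runs because src2 9->0; new result 0.
  sig11: re-runs because sig9 9->0; new result 0.
  sig14: re-runs because sig11 4->0; sig11 4->0; new result 0.

sig14 now evaluates to 0.
Run set: sig9, sig11, sig14 (3 run).
Changed values: src2, sig9, sig11, sig14.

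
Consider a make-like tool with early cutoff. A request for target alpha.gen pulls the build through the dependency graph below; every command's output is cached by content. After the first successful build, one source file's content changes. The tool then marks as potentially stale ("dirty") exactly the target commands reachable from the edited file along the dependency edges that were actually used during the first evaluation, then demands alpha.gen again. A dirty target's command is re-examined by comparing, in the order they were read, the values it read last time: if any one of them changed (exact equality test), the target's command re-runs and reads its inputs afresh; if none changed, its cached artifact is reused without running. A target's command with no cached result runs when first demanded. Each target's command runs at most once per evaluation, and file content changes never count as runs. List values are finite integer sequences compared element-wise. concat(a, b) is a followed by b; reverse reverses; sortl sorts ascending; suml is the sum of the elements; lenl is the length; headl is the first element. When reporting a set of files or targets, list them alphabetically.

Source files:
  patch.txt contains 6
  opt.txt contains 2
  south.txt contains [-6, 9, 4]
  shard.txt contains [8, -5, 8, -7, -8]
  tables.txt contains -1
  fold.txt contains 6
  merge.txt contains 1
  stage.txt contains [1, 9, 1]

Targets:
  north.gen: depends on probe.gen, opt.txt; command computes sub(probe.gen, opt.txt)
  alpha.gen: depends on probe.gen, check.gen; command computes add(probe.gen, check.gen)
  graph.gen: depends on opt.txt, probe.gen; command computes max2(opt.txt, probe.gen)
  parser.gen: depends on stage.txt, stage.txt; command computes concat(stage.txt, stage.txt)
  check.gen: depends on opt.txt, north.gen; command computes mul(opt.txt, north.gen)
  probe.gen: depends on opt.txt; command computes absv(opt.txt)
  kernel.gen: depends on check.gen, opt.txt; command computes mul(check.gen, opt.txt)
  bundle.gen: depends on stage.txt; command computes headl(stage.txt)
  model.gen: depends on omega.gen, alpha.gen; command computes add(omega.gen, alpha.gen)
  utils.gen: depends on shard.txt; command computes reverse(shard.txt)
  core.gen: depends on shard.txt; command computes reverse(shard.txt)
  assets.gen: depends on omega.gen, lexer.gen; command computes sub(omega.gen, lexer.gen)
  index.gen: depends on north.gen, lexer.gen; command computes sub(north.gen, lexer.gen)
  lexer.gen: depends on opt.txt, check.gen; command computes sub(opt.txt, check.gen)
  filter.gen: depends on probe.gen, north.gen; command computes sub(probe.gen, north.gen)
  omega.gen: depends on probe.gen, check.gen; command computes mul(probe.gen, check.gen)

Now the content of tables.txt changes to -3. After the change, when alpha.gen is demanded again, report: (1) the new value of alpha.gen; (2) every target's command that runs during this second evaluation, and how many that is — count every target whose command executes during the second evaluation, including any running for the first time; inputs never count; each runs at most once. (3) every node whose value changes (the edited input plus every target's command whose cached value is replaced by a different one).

First demand of the output computes:
  probe.gen = absv(2) = 2
  north.gen = sub(2, 2) = 0
  check.gen = mul(2, 0) = 0
  alpha.gen = add(2, 0) = 2

After the edit, cleaning proceeds:
  no node depends on tables.txt at all; the second demand re-runs nothing.

Note the shortcut — nothing in the graph depends on tables.txt at all, so no recomputation happens.

Demanding alpha.gen again yields 2.
0 target commands run: none.
The nodes whose values change: tables.txt.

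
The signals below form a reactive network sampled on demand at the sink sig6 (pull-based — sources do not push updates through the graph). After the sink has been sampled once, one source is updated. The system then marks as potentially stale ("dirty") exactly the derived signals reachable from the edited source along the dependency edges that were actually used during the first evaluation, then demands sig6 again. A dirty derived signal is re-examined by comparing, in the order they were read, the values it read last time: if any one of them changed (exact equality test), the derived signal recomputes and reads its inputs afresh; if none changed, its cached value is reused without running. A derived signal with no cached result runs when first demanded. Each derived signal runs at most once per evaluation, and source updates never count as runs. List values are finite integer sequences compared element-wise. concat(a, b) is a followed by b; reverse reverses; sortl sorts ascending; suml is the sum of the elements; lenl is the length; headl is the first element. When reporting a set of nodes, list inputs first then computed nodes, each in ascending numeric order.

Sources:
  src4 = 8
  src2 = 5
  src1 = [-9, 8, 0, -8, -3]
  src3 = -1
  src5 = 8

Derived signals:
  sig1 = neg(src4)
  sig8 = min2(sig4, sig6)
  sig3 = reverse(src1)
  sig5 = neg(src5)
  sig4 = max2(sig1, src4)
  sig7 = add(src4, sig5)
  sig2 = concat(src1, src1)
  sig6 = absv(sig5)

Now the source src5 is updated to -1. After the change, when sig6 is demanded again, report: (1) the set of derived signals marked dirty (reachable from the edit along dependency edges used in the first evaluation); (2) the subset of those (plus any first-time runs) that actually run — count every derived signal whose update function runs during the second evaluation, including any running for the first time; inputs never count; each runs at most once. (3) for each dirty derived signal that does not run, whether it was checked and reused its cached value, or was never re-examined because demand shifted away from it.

Dirty set: sig5, sig6.
Run set: sig5, sig6 (2 run).
All dirty derived signals ended up running.

Initial pass — values computed on the first demand:
  sig5 = neg(8) = -8
  sig6 = absv(-8) = 8

Second demand — change propagation:
  sig5: re-runs because src5 8->-1; new result 1.
  sig6: re-runs because sig5 -8->1; new result 1.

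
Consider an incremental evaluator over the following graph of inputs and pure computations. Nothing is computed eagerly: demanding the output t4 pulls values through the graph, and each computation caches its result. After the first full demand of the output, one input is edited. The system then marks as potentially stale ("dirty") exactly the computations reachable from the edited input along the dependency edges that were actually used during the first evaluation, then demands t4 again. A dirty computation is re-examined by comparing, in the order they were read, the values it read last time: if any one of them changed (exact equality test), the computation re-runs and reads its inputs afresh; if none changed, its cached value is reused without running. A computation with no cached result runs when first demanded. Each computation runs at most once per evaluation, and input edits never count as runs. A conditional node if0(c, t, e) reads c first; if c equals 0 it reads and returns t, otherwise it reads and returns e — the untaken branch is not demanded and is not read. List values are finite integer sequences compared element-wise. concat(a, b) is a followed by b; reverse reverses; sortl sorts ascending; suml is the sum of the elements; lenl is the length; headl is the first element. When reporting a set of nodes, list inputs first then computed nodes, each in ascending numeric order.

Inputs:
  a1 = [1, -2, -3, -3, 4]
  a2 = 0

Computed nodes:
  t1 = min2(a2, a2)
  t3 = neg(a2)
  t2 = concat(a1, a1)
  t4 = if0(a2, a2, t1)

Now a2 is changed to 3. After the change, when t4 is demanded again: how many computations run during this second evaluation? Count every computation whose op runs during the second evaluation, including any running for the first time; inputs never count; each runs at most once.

Initial pass — values computed on the first demand:
  t4 = if0(a2=0 -> then branch a2) = 0

Second demand — change propagation:
  t1: newly demanded (no cache) — executes and yields 3.
  t4: re-runs because a2 0->3; a2 0->3; new result 3.

The important point: the flipped condition pulls in fresh nodes; t1 runs for the first time.

Run set: t1, t4 (2 run).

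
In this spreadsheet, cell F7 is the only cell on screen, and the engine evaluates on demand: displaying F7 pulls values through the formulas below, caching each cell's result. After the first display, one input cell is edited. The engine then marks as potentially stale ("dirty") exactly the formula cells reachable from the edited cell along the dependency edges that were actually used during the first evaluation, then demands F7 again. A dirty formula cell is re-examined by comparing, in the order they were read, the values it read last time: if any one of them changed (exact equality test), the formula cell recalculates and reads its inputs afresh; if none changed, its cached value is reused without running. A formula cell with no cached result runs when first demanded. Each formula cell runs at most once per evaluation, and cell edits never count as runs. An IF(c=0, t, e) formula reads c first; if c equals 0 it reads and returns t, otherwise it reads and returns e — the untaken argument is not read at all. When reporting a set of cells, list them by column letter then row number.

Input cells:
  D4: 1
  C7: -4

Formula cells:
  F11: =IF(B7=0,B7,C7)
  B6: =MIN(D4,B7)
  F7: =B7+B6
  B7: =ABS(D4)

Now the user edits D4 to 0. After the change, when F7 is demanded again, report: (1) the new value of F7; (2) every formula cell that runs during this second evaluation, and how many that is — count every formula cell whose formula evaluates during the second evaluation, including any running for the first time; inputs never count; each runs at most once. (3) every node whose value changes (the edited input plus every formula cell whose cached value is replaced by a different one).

F7 now evaluates to 0.
Run set: B6, B7, F7 (3 run).
Changed values: B6, B7, D4, F7.

Initial pass — values computed on the first demand:
  B7 = ABS(1) = 1
  B6 = MIN(1, 1) = 1
  F7 = 1 + 1 = 2

Second demand — change propagation:
  B7: re-runs because D4 1->0; new result 0.
  B6: re-runs because D4 1->0; B7 1->0; new result 0.
  F7: re-runs because B7 1->0; B6 1->0; new result 0.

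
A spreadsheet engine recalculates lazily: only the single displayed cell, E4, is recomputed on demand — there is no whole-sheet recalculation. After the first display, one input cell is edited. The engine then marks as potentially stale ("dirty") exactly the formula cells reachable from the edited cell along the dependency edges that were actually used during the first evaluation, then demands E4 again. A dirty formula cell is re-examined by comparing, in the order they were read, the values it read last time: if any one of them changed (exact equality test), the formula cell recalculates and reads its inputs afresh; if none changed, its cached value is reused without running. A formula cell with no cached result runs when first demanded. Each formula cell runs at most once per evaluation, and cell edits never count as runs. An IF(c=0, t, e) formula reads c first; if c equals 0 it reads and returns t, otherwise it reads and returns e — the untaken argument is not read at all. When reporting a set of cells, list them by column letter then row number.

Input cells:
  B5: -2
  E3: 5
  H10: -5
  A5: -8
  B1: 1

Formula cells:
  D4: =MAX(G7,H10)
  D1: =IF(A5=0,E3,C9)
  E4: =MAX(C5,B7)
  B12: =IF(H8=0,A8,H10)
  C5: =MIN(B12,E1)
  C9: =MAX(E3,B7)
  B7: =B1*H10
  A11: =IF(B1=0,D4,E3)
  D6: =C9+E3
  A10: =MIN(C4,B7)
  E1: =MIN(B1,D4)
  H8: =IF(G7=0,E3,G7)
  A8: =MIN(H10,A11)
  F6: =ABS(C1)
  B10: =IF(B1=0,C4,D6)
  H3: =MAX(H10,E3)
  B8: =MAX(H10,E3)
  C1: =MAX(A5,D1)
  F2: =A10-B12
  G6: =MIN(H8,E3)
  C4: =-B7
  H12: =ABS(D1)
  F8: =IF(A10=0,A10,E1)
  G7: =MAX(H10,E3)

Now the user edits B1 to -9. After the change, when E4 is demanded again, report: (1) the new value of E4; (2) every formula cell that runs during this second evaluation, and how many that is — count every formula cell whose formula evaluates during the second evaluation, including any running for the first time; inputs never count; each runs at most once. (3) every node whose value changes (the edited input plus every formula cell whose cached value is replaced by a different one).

New value of E4: 45.
Formula cells that run: B7, C5, E1, E4 — 4 in total.
Values that change: B1, B7, C5, E1, E4.

First evaluation (everything demanded from the output):
  B7 = 1 * -5 = -5
  G7 = MAX(-5, 5) = 5
  D4 = MAX(5, -5) = 5
  E1 = MIN(1, 5) = 1
  H8 = IF(G7=0: G7=5 -> else branch G7) = 5
  B12 = IF(H8=0: H8=5 -> else branch H10) = -5
  C5 = MIN(-5, 1) = -5
  E4 = MAX(-5, -5) = -5

Propagation after the edit:
  B7: runs — B1 1->-9; result 45.
  E1: runs — B1 1->-9; result -9.
  C5: runs — E1 1->-9; result -9.
  E4: runs — C5 -5->-9; B7 -5->45; result 45.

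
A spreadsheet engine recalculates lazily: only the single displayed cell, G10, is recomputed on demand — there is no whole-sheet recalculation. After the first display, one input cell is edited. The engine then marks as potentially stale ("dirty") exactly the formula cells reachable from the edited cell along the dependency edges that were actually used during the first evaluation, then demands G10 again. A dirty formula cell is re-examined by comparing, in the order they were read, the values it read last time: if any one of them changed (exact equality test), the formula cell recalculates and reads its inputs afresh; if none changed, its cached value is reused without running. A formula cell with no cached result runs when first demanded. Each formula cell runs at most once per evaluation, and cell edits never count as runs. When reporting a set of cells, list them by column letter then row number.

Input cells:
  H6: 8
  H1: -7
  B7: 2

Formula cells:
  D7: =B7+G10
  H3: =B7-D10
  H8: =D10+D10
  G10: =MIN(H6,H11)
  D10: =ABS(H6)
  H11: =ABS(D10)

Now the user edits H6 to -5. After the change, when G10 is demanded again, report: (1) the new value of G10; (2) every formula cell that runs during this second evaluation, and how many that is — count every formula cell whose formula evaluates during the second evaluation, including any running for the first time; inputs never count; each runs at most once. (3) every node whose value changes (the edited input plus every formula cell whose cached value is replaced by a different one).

First evaluation (everything demanded from the output):
  D10 = ABS(8) = 8
  H11 = ABS(8) = 8
  G10 = MIN(8, 8) = 8

Propagation after the edit:
  D10: runs — H6 8->-5; result 5.
  H11: runs — D10 8->5; result 5.
  G10: runs — H6 8->-5; H11 8->5; result -5.

New value of G10: -5.
Formula cells that run: D10, G10, H11 — 3 in total.
Values that change: D10, G10, H6, H11.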